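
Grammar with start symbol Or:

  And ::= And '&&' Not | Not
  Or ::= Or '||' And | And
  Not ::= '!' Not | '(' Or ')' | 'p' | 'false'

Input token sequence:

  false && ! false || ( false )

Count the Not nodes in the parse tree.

5

[Or [Or [And [And [Not false]] && [Not ! [Not false]]]] || [And [Not ( [Or [And [Not false]]] )]]]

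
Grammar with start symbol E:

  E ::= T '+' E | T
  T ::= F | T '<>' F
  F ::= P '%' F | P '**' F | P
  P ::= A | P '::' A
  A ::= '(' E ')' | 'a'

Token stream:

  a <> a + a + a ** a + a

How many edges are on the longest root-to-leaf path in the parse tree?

8

[E [T [T [F [P [A a]]]] <> [F [P [A a]]]] + [E [T [F [P [A a]]]] + [E [T [F [P [A a]] ** [F [P [A a]]]]] + [E [T [F [P [A a]]]]]]]]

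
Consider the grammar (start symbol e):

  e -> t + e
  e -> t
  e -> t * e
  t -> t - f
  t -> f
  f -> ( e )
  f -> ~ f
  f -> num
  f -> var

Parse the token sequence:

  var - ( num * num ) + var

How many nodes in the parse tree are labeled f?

[e [t [t [f var]] - [f ( [e [t [f num]] * [e [t [f num]]]] )]] + [e [t [f var]]]]

5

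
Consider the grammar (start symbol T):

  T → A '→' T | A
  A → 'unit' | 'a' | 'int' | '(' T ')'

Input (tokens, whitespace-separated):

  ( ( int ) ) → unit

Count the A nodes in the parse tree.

4

[T [A ( [T [A ( [T [A int]] )]] )] → [T [A unit]]]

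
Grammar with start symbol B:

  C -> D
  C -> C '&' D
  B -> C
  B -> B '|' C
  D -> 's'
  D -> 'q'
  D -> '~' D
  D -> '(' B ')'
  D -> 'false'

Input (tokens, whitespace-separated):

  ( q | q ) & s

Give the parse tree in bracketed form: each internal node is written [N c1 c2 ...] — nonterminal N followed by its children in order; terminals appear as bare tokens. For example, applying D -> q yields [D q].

[B [C [C [D ( [B [B [C [D q]]] | [C [D q]]] )]] & [D s]]]

B
C
C & D
D & D
( B ) & D
( B | C ) & D
( C | C ) & D
( D | C ) & D
( q | C ) & D
( q | D ) & D
( q | q ) & D
( q | q ) & s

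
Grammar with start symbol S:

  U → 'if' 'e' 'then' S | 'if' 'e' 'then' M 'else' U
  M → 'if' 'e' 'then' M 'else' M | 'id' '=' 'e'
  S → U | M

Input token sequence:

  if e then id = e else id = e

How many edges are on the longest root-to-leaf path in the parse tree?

3

[S [M if e then [M id = e] else [M id = e]]]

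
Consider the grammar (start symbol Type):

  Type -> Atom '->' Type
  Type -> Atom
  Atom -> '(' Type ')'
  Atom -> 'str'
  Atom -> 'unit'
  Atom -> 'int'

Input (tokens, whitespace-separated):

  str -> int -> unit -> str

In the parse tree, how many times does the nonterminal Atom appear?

[Type [Atom str] -> [Type [Atom int] -> [Type [Atom unit] -> [Type [Atom str]]]]]

4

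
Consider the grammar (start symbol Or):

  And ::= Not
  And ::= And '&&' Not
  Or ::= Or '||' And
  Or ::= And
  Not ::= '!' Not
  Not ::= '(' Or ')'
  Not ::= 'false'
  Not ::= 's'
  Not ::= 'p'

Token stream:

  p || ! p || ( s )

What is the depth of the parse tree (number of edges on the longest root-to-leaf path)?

[Or [Or [Or [And [Not p]]] || [And [Not ! [Not p]]]] || [And [Not ( [Or [And [Not s]]] )]]]

6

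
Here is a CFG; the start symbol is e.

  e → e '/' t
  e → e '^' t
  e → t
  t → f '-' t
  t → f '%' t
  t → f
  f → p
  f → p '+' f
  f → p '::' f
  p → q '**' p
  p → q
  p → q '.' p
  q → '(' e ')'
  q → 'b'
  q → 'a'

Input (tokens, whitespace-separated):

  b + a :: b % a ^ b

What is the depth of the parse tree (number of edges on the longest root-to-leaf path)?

[e [e [t [f [p [q b]] + [f [p [q a]] :: [f [p [q b]]]]] % [t [f [p [q a]]]]]] ^ [t [f [p [q b]]]]]

8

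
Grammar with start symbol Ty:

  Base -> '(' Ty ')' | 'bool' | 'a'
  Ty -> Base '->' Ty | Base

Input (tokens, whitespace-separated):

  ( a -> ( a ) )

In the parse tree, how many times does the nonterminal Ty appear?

[Ty [Base ( [Ty [Base a] -> [Ty [Base ( [Ty [Base a]] )]]] )]]

4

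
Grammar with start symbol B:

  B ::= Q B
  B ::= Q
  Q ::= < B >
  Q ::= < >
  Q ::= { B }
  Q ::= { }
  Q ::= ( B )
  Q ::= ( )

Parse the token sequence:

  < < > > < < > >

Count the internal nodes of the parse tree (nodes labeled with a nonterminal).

[B [Q < [B [Q < >]] >] [B [Q < [B [Q < >]] >]]]

8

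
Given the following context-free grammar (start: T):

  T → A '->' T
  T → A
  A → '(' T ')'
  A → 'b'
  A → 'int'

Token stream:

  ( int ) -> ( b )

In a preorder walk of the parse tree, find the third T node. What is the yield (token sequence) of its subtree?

[T [A ( [T [A int]] )] -> [T [A ( [T [A b]] )]]]

( b )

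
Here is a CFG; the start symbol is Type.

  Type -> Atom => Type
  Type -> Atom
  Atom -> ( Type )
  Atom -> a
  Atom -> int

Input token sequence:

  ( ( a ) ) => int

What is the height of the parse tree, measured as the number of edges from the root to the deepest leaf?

6

[Type [Atom ( [Type [Atom ( [Type [Atom a]] )]] )] => [Type [Atom int]]]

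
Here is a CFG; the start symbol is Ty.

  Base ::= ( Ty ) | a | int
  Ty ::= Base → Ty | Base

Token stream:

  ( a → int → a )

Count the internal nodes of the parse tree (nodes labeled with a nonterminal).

[Ty [Base ( [Ty [Base a] → [Ty [Base int] → [Ty [Base a]]]] )]]

8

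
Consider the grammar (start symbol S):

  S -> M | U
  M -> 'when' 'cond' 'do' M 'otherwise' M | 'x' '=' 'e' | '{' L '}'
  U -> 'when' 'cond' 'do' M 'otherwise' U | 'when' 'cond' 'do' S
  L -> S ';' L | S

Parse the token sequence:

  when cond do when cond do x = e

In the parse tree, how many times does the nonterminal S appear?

3

[S [U when cond do [S [U when cond do [S [M x = e]]]]]]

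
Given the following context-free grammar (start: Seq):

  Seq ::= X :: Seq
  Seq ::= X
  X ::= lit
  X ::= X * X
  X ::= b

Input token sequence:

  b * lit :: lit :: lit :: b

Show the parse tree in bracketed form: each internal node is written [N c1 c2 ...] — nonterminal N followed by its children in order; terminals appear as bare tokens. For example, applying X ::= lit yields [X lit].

[Seq [X [X b] * [X lit]] :: [Seq [X lit] :: [Seq [X lit] :: [Seq [X b]]]]]

Seq
X :: Seq
X * X :: Seq
b * X :: Seq
b * lit :: Seq
b * lit :: X :: Seq
b * lit :: lit :: Seq
b * lit :: lit :: X :: Seq
b * lit :: lit :: lit :: Seq
b * lit :: lit :: lit :: X
b * lit :: lit :: lit :: b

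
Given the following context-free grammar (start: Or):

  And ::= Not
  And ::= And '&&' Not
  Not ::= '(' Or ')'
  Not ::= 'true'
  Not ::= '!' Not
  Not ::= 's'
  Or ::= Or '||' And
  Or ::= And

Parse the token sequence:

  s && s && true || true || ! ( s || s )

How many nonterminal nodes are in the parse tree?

20

[Or [Or [Or [And [And [And [Not s]] && [Not s]] && [Not true]]] || [And [Not true]]] || [And [Not ! [Not ( [Or [Or [And [Not s]]] || [And [Not s]]] )]]]]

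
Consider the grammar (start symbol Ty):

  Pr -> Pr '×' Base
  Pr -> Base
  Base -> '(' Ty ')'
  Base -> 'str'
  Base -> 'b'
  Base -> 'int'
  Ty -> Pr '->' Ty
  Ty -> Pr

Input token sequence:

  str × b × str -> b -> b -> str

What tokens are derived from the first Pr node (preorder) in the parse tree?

[Ty [Pr [Pr [Pr [Base str]] × [Base b]] × [Base str]] -> [Ty [Pr [Base b]] -> [Ty [Pr [Base b]] -> [Ty [Pr [Base str]]]]]]

str × b × str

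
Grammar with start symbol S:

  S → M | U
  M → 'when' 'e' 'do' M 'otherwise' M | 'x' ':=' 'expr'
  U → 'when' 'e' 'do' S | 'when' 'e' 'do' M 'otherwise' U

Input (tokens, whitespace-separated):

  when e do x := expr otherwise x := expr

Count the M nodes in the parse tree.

3

[S [M when e do [M x := expr] otherwise [M x := expr]]]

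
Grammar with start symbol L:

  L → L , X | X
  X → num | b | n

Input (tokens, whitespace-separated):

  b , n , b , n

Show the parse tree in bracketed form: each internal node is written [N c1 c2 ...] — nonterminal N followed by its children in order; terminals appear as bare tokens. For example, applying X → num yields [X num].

L
L , X
L , X , X
L , X , X , X
X , X , X , X
b , X , X , X
b , n , X , X
b , n , b , X
b , n , b , n

[L [L [L [L [X b]] , [X n]] , [X b]] , [X n]]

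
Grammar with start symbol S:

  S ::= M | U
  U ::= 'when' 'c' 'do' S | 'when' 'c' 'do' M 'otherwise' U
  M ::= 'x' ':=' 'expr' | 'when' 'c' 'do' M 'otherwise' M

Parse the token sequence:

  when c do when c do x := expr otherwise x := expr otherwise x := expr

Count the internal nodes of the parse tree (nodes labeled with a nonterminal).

6

[S [M when c do [M when c do [M x := expr] otherwise [M x := expr]] otherwise [M x := expr]]]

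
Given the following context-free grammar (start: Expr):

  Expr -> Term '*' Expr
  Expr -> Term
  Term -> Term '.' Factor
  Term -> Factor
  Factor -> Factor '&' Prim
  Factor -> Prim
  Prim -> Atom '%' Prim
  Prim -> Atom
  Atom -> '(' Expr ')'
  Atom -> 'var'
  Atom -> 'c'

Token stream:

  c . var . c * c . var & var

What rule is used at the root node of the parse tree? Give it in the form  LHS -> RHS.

Expr -> Term '*' Expr

[Expr [Term [Term [Term [Factor [Prim [Atom c]]]] . [Factor [Prim [Atom var]]]] . [Factor [Prim [Atom c]]]] * [Expr [Term [Term [Factor [Prim [Atom c]]]] . [Factor [Factor [Prim [Atom var]]] & [Prim [Atom var]]]]]]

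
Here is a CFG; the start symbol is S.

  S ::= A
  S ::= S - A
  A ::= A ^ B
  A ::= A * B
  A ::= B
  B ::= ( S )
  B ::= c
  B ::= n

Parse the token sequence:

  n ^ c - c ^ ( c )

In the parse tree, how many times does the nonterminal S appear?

[S [S [A [A [B n]] ^ [B c]]] - [A [A [B c]] ^ [B ( [S [A [B c]]] )]]]

3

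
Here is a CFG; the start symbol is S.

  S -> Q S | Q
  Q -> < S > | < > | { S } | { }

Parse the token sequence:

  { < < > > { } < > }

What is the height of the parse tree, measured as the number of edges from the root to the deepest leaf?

[S [Q { [S [Q < [S [Q < >]] >] [S [Q { }] [S [Q < >]]]] }]]

6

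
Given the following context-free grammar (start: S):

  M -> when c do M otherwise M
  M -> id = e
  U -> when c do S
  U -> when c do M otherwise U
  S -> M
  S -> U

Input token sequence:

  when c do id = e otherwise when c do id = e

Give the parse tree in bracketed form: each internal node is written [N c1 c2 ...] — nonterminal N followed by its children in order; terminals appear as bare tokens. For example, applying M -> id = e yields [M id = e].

S
U
when c do M otherwise U
when c do id = e otherwise U
when c do id = e otherwise when c do S
when c do id = e otherwise when c do M
when c do id = e otherwise when c do id = e

[S [U when c do [M id = e] otherwise [U when c do [S [M id = e]]]]]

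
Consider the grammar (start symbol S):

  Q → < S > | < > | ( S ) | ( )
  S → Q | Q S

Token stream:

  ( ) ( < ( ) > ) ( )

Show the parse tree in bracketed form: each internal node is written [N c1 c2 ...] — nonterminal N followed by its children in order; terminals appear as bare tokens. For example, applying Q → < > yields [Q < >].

S
Q S
( ) S
( ) Q S
( ) ( S ) S
( ) ( Q ) S
( ) ( < S > ) S
( ) ( < Q > ) S
( ) ( < ( ) > ) S
( ) ( < ( ) > ) Q
( ) ( < ( ) > ) ( )

[S [Q ( )] [S [Q ( [S [Q < [S [Q ( )]] >]] )] [S [Q ( )]]]]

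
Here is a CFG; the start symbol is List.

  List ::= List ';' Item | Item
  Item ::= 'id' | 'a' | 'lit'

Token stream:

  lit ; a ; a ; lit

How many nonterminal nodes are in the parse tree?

8

[List [List [List [List [Item lit]] ; [Item a]] ; [Item a]] ; [Item lit]]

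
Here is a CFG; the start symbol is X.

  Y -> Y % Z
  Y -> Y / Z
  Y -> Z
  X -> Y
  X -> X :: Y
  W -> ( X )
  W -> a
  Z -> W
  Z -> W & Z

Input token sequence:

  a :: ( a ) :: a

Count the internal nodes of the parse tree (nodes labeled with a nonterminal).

[X [X [X [Y [Z [W a]]]] :: [Y [Z [W ( [X [Y [Z [W a]]]] )]]]] :: [Y [Z [W a]]]]

16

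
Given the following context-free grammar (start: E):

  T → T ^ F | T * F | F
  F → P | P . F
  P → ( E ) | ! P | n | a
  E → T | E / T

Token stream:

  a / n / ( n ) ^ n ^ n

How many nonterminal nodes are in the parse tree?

22

[E [E [E [T [F [P a]]]] / [T [F [P n]]]] / [T [T [T [F [P ( [E [T [F [P n]]]] )]]] ^ [F [P n]]] ^ [F [P n]]]]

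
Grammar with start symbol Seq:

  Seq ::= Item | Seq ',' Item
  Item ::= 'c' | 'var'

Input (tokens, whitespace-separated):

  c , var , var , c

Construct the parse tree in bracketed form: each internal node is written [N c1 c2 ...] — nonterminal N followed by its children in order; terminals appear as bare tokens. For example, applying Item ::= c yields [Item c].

Seq
Seq , Item
Seq , Item , Item
Seq , Item , Item , Item
Item , Item , Item , Item
c , Item , Item , Item
c , var , Item , Item
c , var , var , Item
c , var , var , c

[Seq [Seq [Seq [Seq [Item c]] , [Item var]] , [Item var]] , [Item c]]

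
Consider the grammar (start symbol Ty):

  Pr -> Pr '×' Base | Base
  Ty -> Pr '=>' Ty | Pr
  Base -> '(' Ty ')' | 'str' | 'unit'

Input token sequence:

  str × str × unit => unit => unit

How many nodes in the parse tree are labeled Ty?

[Ty [Pr [Pr [Pr [Base str]] × [Base str]] × [Base unit]] => [Ty [Pr [Base unit]] => [Ty [Pr [Base unit]]]]]

3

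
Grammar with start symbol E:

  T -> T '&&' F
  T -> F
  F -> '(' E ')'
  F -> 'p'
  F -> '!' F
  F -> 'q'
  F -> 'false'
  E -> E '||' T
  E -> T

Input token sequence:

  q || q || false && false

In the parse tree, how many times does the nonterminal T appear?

[E [E [E [T [F q]]] || [T [F q]]] || [T [T [F false]] && [F false]]]

4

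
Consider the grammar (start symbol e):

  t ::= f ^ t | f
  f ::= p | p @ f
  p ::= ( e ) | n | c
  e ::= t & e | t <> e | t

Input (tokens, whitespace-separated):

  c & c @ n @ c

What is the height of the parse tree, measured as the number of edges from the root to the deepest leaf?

7

[e [t [f [p c]]] & [e [t [f [p c] @ [f [p n] @ [f [p c]]]]]]]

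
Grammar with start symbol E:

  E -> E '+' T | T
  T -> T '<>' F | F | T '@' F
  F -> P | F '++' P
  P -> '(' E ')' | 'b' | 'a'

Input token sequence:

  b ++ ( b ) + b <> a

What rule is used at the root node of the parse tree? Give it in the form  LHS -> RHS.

E -> E '+' T

[E [E [T [F [F [P b]] ++ [P ( [E [T [F [P b]]]] )]]]] + [T [T [F [P b]]] <> [F [P a]]]]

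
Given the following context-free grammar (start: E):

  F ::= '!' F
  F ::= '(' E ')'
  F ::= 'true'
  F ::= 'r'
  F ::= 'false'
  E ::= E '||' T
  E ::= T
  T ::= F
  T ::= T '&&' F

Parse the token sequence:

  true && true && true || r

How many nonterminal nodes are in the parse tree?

10

[E [E [T [T [T [F true]] && [F true]] && [F true]]] || [T [F r]]]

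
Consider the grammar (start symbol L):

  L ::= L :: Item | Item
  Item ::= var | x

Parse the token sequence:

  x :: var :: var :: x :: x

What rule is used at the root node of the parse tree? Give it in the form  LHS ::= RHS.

[L [L [L [L [L [Item x]] :: [Item var]] :: [Item var]] :: [Item x]] :: [Item x]]

L ::= L :: Item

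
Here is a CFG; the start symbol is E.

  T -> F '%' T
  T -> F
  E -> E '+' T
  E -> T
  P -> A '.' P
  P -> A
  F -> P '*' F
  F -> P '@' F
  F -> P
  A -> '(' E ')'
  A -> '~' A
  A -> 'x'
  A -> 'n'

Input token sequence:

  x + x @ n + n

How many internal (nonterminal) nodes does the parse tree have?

[E [E [E [T [F [P [A x]]]]] + [T [F [P [A x]] @ [F [P [A n]]]]]] + [T [F [P [A n]]]]]

18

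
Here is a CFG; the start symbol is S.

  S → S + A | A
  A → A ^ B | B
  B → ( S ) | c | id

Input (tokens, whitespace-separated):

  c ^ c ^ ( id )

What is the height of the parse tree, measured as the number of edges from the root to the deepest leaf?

6

[S [A [A [A [B c]] ^ [B c]] ^ [B ( [S [A [B id]]] )]]]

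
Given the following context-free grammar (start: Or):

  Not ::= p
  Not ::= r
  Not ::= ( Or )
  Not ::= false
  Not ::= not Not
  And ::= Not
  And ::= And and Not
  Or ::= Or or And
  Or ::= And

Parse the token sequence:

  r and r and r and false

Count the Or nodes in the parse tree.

1

[Or [And [And [And [And [Not r]] and [Not r]] and [Not r]] and [Not false]]]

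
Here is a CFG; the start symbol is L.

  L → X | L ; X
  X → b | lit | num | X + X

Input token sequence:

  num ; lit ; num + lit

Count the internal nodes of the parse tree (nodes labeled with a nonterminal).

[L [L [L [X num]] ; [X lit]] ; [X [X num] + [X lit]]]

8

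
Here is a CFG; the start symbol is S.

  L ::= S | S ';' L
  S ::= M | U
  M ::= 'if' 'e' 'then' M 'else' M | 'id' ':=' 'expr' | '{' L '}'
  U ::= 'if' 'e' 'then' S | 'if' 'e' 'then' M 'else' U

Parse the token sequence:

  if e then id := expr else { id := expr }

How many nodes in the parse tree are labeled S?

[S [M if e then [M id := expr] else [M { [L [S [M id := expr]]] }]]]

2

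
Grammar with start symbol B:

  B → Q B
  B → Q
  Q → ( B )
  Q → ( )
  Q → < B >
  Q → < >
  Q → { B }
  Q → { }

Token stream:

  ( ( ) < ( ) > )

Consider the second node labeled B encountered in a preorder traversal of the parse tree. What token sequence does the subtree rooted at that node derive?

[B [Q ( [B [Q ( )] [B [Q < [B [Q ( )]] >]]] )]]

( ) < ( ) >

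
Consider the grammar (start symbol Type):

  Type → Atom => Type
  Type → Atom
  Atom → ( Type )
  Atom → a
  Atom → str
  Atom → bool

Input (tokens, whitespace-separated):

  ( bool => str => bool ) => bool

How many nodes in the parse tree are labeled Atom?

[Type [Atom ( [Type [Atom bool] => [Type [Atom str] => [Type [Atom bool]]]] )] => [Type [Atom bool]]]

5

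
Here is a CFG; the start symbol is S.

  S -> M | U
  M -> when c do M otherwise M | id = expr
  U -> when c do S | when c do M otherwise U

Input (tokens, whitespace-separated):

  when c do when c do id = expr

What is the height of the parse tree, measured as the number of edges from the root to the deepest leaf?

[S [U when c do [S [U when c do [S [M id = expr]]]]]]

6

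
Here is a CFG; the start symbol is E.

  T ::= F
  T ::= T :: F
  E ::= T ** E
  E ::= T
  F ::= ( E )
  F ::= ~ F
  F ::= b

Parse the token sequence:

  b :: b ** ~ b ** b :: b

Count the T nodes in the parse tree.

[E [T [T [F b]] :: [F b]] ** [E [T [F ~ [F b]]] ** [E [T [T [F b]] :: [F b]]]]]

5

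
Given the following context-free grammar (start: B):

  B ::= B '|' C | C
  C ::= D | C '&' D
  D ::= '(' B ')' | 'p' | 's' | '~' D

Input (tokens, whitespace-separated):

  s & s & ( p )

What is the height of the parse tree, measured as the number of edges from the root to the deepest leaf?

6

[B [C [C [C [D s]] & [D s]] & [D ( [B [C [D p]]] )]]]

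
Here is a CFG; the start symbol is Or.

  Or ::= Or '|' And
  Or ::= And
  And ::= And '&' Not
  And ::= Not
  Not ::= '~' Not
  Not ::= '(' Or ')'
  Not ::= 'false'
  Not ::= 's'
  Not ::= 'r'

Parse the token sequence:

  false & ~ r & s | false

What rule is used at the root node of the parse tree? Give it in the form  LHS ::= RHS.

Or ::= Or '|' And

[Or [Or [And [And [And [Not false]] & [Not ~ [Not r]]] & [Not s]]] | [And [Not false]]]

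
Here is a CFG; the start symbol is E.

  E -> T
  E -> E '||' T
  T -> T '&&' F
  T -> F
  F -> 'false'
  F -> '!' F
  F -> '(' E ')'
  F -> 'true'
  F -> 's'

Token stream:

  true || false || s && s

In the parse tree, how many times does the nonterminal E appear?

3

[E [E [E [T [F true]]] || [T [F false]]] || [T [T [F s]] && [F s]]]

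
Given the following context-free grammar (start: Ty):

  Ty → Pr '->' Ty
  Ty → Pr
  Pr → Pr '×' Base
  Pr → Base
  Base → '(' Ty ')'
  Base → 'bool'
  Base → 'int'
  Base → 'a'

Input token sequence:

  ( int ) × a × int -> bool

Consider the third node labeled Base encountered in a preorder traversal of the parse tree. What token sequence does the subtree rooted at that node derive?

[Ty [Pr [Pr [Pr [Base ( [Ty [Pr [Base int]]] )]] × [Base a]] × [Base int]] -> [Ty [Pr [Base bool]]]]

a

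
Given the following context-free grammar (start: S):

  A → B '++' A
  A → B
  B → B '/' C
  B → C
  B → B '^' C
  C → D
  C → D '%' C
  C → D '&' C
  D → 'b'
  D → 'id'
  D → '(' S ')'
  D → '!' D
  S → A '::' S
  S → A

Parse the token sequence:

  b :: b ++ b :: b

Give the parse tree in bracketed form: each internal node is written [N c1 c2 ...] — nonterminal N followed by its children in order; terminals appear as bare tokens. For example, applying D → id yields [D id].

[S [A [B [C [D b]]]] :: [S [A [B [C [D b]]] ++ [A [B [C [D b]]]]] :: [S [A [B [C [D b]]]]]]]

S
A :: S
B :: S
C :: S
D :: S
b :: S
b :: A :: S
b :: B ++ A :: S
b :: C ++ A :: S
b :: D ++ A :: S
b :: b ++ A :: S
b :: b ++ B :: S
b :: b ++ C :: S
b :: b ++ D :: S
b :: b ++ b :: S
b :: b ++ b :: A
b :: b ++ b :: B
b :: b ++ b :: C
b :: b ++ b :: D
b :: b ++ b :: b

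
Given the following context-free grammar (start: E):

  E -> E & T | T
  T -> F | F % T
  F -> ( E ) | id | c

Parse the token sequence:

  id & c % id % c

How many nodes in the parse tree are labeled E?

[E [E [T [F id]]] & [T [F c] % [T [F id] % [T [F c]]]]]

2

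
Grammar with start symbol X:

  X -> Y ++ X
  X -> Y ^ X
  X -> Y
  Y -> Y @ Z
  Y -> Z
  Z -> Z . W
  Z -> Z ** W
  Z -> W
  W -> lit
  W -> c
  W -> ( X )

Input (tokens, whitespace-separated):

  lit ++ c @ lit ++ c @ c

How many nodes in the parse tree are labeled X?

3

[X [Y [Z [W lit]]] ++ [X [Y [Y [Z [W c]]] @ [Z [W lit]]] ++ [X [Y [Y [Z [W c]]] @ [Z [W c]]]]]]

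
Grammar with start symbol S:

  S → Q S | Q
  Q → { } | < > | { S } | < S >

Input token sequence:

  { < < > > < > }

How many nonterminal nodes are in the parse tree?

8

[S [Q { [S [Q < [S [Q < >]] >] [S [Q < >]]] }]]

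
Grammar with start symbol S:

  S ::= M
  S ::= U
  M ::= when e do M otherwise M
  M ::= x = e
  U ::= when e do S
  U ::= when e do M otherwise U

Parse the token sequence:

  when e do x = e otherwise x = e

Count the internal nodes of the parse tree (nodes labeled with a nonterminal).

4

[S [M when e do [M x = e] otherwise [M x = e]]]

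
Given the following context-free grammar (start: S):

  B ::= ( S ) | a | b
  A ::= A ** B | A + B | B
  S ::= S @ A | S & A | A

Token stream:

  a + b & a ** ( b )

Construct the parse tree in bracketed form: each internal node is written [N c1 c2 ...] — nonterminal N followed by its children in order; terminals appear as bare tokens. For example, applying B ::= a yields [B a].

[S [S [A [A [B a]] + [B b]]] & [A [A [B a]] ** [B ( [S [A [B b]]] )]]]

S
S & A
A & A
A + B & A
B + B & A
a + B & A
a + b & A
a + b & A ** B
a + b & B ** B
a + b & a ** B
a + b & a ** ( S )
a + b & a ** ( A )
a + b & a ** ( B )
a + b & a ** ( b )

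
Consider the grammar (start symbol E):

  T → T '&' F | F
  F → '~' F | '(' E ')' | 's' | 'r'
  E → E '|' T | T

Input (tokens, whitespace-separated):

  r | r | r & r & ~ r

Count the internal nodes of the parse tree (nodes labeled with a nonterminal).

14

[E [E [E [T [F r]]] | [T [F r]]] | [T [T [T [F r]] & [F r]] & [F ~ [F r]]]]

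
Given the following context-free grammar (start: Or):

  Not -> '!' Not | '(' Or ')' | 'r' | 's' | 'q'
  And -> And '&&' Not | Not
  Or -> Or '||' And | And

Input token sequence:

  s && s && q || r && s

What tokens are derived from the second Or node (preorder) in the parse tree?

s && s && q

[Or [Or [And [And [And [Not s]] && [Not s]] && [Not q]]] || [And [And [Not r]] && [Not s]]]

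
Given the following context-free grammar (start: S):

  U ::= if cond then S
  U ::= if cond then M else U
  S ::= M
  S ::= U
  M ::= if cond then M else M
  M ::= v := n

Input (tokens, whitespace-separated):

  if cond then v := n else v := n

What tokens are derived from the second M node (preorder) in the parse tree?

v := n

[S [M if cond then [M v := n] else [M v := n]]]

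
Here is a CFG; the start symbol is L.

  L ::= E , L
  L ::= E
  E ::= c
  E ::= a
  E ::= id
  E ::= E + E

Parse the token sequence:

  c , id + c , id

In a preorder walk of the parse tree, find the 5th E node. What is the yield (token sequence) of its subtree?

id

[L [E c] , [L [E [E id] + [E c]] , [L [E id]]]]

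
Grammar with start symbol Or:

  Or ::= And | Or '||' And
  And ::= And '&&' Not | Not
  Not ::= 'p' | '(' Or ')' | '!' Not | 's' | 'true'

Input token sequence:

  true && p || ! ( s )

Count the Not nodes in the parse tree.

5

[Or [Or [And [And [Not true]] && [Not p]]] || [And [Not ! [Not ( [Or [And [Not s]]] )]]]]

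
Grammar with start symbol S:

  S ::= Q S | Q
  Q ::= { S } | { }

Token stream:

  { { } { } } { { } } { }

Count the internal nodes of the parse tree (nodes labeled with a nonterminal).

12

[S [Q { [S [Q { }] [S [Q { }]]] }] [S [Q { [S [Q { }]] }] [S [Q { }]]]]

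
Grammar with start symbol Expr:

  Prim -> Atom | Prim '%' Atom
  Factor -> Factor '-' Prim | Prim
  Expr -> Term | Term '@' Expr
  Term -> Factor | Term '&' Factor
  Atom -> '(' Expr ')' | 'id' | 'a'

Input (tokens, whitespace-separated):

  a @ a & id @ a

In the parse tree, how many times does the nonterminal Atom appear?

4

[Expr [Term [Factor [Prim [Atom a]]]] @ [Expr [Term [Term [Factor [Prim [Atom a]]]] & [Factor [Prim [Atom id]]]] @ [Expr [Term [Factor [Prim [Atom a]]]]]]]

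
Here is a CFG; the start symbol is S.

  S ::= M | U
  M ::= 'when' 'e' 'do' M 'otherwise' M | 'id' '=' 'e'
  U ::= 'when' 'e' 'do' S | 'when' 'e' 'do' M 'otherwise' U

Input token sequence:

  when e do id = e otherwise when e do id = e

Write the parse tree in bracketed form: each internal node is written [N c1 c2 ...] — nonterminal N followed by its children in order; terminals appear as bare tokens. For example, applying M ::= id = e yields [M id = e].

S
U
when e do M otherwise U
when e do id = e otherwise U
when e do id = e otherwise when e do S
when e do id = e otherwise when e do M
when e do id = e otherwise when e do id = e

[S [U when e do [M id = e] otherwise [U when e do [S [M id = e]]]]]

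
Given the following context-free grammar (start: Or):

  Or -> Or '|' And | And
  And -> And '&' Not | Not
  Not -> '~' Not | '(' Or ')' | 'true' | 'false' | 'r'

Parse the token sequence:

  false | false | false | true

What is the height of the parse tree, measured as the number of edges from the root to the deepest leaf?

6

[Or [Or [Or [Or [And [Not false]]] | [And [Not false]]] | [And [Not false]]] | [And [Not true]]]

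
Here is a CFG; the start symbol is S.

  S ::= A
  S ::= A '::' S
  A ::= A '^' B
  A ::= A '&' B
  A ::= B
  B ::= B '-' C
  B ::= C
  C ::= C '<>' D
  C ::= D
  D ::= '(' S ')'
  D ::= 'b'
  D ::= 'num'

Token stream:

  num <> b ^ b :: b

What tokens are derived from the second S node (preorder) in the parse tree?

b

[S [A [A [B [C [C [D num]] <> [D b]]]] ^ [B [C [D b]]]] :: [S [A [B [C [D b]]]]]]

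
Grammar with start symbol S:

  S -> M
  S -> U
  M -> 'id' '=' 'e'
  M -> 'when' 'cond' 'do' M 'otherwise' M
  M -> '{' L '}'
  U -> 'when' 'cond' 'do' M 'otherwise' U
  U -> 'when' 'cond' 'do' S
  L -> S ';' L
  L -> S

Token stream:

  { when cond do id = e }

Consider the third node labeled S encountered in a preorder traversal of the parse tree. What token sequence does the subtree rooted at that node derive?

[S [M { [L [S [U when cond do [S [M id = e]]]]] }]]

id = e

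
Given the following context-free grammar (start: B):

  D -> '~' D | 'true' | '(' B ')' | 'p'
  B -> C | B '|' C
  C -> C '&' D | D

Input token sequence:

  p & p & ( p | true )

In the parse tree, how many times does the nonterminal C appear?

[B [C [C [C [D p]] & [D p]] & [D ( [B [B [C [D p]]] | [C [D true]]] )]]]

5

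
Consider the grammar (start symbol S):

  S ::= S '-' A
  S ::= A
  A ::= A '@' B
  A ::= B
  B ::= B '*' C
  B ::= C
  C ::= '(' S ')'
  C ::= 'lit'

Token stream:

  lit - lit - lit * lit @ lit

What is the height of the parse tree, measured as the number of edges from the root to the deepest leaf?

[S [S [S [A [B [C lit]]]] - [A [B [C lit]]]] - [A [A [B [B [C lit]] * [C lit]]] @ [B [C lit]]]]

6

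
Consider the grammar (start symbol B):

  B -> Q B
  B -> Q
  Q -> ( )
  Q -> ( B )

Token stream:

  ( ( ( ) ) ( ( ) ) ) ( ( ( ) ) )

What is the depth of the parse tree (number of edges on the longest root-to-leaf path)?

[B [Q ( [B [Q ( [B [Q ( )]] )] [B [Q ( [B [Q ( )]] )]]] )] [B [Q ( [B [Q ( [B [Q ( )]] )]] )]]]

7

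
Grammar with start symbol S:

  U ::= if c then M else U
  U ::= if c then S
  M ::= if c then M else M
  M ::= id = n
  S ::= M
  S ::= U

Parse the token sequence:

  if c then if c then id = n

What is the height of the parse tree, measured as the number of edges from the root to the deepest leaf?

[S [U if c then [S [U if c then [S [M id = n]]]]]]

6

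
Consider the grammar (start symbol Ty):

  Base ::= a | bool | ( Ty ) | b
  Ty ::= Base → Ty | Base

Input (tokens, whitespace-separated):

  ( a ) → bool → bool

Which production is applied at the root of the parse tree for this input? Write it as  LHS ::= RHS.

[Ty [Base ( [Ty [Base a]] )] → [Ty [Base bool] → [Ty [Base bool]]]]

Ty ::= Base → Ty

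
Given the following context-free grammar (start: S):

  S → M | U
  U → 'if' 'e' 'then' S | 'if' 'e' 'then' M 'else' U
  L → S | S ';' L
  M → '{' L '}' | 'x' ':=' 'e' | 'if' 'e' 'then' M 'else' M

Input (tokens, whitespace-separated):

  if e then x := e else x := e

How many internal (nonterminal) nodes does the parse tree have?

[S [M if e then [M x := e] else [M x := e]]]

4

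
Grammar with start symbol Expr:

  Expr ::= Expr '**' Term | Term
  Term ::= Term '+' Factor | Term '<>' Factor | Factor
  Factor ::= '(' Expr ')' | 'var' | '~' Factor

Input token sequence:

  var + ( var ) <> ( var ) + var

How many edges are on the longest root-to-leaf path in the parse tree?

[Expr [Term [Term [Term [Term [Factor var]] + [Factor ( [Expr [Term [Factor var]]] )]] <> [Factor ( [Expr [Term [Factor var]]] )]] + [Factor var]]]

8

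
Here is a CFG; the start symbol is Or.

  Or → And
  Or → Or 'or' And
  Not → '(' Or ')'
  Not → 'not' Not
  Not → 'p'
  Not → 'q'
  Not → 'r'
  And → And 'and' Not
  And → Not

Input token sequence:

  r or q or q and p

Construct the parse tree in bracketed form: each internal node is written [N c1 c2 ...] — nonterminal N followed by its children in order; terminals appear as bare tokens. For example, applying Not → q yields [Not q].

Or
Or or And
Or or And or And
And or And or And
Not or And or And
r or And or And
r or Not or And
r or q or And
r or q or And and Not
r or q or Not and Not
r or q or q and Not
r or q or q and p

[Or [Or [Or [And [Not r]]] or [And [Not q]]] or [And [And [Not q]] and [Not p]]]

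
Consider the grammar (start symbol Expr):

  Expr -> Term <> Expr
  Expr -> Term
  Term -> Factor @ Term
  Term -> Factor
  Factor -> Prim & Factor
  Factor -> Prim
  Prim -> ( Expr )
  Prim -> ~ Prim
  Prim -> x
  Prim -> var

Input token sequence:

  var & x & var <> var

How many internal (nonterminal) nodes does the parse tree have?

[Expr [Term [Factor [Prim var] & [Factor [Prim x] & [Factor [Prim var]]]]] <> [Expr [Term [Factor [Prim var]]]]]

12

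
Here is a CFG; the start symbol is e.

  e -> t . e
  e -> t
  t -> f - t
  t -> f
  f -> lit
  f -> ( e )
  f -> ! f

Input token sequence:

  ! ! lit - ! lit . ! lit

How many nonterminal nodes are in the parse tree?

[e [t [f ! [f ! [f lit]]] - [t [f ! [f lit]]]] . [e [t [f ! [f lit]]]]]

12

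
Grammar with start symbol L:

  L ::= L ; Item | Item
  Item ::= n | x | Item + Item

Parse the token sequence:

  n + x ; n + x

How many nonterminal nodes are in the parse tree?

8

[L [L [Item [Item n] + [Item x]]] ; [Item [Item n] + [Item x]]]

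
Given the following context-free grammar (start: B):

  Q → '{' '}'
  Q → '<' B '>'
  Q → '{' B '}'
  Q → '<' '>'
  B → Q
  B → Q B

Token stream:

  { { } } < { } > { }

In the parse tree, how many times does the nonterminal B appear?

5

[B [Q { [B [Q { }]] }] [B [Q < [B [Q { }]] >] [B [Q { }]]]]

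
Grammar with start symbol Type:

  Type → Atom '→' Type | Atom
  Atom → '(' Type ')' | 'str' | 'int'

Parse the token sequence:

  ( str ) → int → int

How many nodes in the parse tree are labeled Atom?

4

[Type [Atom ( [Type [Atom str]] )] → [Type [Atom int] → [Type [Atom int]]]]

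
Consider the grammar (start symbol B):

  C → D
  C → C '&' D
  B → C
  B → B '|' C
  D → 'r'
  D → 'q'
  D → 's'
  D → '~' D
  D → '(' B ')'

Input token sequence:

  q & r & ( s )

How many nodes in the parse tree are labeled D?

[B [C [C [C [D q]] & [D r]] & [D ( [B [C [D s]]] )]]]

4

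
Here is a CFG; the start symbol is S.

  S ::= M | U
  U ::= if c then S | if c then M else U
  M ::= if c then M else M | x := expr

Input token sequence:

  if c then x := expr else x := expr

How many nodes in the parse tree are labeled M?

3

[S [M if c then [M x := expr] else [M x := expr]]]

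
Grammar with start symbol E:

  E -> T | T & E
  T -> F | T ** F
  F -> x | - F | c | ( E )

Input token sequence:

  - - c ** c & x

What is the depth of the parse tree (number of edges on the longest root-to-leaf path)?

[E [T [T [F - [F - [F c]]]] ** [F c]] & [E [T [F x]]]]

6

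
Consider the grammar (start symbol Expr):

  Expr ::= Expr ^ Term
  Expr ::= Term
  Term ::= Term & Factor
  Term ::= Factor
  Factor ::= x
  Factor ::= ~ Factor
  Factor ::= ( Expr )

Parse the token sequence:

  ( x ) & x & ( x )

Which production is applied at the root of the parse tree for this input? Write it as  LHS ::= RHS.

Expr ::= Term

[Expr [Term [Term [Term [Factor ( [Expr [Term [Factor x]]] )]] & [Factor x]] & [Factor ( [Expr [Term [Factor x]]] )]]]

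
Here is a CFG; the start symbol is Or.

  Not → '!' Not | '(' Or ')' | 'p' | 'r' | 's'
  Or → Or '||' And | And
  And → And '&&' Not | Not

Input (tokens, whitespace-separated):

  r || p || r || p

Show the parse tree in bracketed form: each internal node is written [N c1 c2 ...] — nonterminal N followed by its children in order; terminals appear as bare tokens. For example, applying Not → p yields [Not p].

[Or [Or [Or [Or [And [Not r]]] || [And [Not p]]] || [And [Not r]]] || [And [Not p]]]

Or
Or || And
Or || And || And
Or || And || And || And
And || And || And || And
Not || And || And || And
r || And || And || And
r || Not || And || And
r || p || And || And
r || p || Not || And
r || p || r || And
r || p || r || Not
r || p || r || p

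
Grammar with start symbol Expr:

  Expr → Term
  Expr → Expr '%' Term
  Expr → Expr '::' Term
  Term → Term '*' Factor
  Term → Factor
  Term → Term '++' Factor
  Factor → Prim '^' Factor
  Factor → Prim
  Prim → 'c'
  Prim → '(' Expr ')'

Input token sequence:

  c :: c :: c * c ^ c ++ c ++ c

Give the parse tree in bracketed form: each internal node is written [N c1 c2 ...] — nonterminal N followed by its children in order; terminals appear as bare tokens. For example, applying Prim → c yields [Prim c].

[Expr [Expr [Expr [Term [Factor [Prim c]]]] :: [Term [Factor [Prim c]]]] :: [Term [Term [Term [Term [Factor [Prim c]]] * [Factor [Prim c] ^ [Factor [Prim c]]]] ++ [Factor [Prim c]]] ++ [Factor [Prim c]]]]

Expr
Expr :: Term
Expr :: Term :: Term
Term :: Term :: Term
Factor :: Term :: Term
Prim :: Term :: Term
c :: Term :: Term
c :: Factor :: Term
c :: Prim :: Term
c :: c :: Term
c :: c :: Term ++ Factor
c :: c :: Term ++ Factor ++ Factor
c :: c :: Term * Factor ++ Factor ++ Factor
c :: c :: Factor * Factor ++ Factor ++ Factor
c :: c :: Prim * Factor ++ Factor ++ Factor
c :: c :: c * Factor ++ Factor ++ Factor
c :: c :: c * Prim ^ Factor ++ Factor ++ Factor
c :: c :: c * c ^ Factor ++ Factor ++ Factor
c :: c :: c * c ^ Prim ++ Factor ++ Factor
c :: c :: c * c ^ c ++ Factor ++ Factor
c :: c :: c * c ^ c ++ Prim ++ Factor
c :: c :: c * c ^ c ++ c ++ Factor
c :: c :: c * c ^ c ++ c ++ Prim
c :: c :: c * c ^ c ++ c ++ c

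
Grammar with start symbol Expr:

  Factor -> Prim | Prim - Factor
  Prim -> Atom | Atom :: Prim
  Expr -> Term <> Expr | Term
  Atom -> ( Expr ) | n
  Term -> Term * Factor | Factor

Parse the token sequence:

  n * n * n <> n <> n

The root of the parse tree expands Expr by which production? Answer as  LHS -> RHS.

[Expr [Term [Term [Term [Factor [Prim [Atom n]]]] * [Factor [Prim [Atom n]]]] * [Factor [Prim [Atom n]]]] <> [Expr [Term [Factor [Prim [Atom n]]]] <> [Expr [Term [Factor [Prim [Atom n]]]]]]]

Expr -> Term <> Expr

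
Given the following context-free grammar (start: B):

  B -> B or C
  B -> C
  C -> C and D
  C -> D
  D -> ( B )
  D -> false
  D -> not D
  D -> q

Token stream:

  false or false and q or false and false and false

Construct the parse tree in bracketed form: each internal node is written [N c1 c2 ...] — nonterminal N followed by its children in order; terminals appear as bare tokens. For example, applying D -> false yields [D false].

[B [B [B [C [D false]]] or [C [C [D false]] and [D q]]] or [C [C [C [D false]] and [D false]] and [D false]]]

B
B or C
B or C or C
C or C or C
D or C or C
false or C or C
false or C and D or C
false or D and D or C
false or false and D or C
false or false and q or C
false or false and q or C and D
false or false and q or C and D and D
false or false and q or D and D and D
false or false and q or false and D and D
false or false and q or false and false and D
false or false and q or false and false and false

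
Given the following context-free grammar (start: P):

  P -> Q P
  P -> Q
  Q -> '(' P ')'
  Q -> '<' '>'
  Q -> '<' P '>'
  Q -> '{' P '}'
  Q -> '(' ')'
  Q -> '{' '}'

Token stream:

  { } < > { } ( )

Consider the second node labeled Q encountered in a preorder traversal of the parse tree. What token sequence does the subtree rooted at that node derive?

[P [Q { }] [P [Q < >] [P [Q { }] [P [Q ( )]]]]]

< >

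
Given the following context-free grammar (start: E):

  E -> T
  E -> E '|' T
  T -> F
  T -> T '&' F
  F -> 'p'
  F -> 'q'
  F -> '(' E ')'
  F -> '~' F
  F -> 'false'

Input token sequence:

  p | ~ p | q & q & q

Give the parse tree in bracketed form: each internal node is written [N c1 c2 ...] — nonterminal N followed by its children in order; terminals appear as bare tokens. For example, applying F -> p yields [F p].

E
E | T
E | T | T
T | T | T
F | T | T
p | T | T
p | F | T
p | ~ F | T
p | ~ p | T
p | ~ p | T & F
p | ~ p | T & F & F
p | ~ p | F & F & F
p | ~ p | q & F & F
p | ~ p | q & q & F
p | ~ p | q & q & q

[E [E [E [T [F p]]] | [T [F ~ [F p]]]] | [T [T [T [F q]] & [F q]] & [F q]]]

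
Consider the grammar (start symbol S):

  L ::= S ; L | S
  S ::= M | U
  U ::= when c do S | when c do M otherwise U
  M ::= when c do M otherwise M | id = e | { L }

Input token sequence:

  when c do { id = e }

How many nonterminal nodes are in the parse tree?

7

[S [U when c do [S [M { [L [S [M id = e]]] }]]]]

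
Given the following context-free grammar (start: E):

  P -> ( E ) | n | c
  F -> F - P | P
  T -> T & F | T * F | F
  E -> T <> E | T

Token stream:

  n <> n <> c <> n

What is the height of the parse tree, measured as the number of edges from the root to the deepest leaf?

7

[E [T [F [P n]]] <> [E [T [F [P n]]] <> [E [T [F [P c]]] <> [E [T [F [P n]]]]]]]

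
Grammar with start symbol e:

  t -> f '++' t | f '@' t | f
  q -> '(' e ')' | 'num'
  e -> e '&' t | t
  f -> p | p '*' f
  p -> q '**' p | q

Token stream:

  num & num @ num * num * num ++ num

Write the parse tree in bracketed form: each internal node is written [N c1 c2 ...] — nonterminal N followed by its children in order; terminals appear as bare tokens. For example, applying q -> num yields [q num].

[e [e [t [f [p [q num]]]]] & [t [f [p [q num]]] @ [t [f [p [q num]] * [f [p [q num]] * [f [p [q num]]]]] ++ [t [f [p [q num]]]]]]]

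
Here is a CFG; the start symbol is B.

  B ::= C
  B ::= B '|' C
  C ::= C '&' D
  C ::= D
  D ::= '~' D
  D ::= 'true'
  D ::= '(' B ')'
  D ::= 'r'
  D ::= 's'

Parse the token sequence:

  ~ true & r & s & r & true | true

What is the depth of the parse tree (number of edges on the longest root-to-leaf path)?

9

[B [B [C [C [C [C [C [D ~ [D true]]] & [D r]] & [D s]] & [D r]] & [D true]]] | [C [D true]]]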